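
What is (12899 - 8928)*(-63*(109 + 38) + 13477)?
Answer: 16741736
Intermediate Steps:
(12899 - 8928)*(-63*(109 + 38) + 13477) = 3971*(-63*147 + 13477) = 3971*(-9261 + 13477) = 3971*4216 = 16741736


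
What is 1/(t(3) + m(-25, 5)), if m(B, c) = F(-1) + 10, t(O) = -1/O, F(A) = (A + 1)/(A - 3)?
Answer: 3/29 ≈ 0.10345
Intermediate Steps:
F(A) = (1 + A)/(-3 + A)
m(B, c) = 10 (m(B, c) = (1 - 1)/(-3 - 1) + 10 = 0/(-4) + 10 = -¼*0 + 10 = 0 + 10 = 10)
1/(t(3) + m(-25, 5)) = 1/(-1/3 + 10) = 1/(-1*⅓ + 10) = 1/(-⅓ + 10) = 1/(29/3) = 3/29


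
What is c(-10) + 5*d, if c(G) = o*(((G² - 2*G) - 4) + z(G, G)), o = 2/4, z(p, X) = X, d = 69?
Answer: 398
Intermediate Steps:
o = ½ (o = 2*(¼) = ½ ≈ 0.50000)
c(G) = -2 + G²/2 - G/2 (c(G) = (((G² - 2*G) - 4) + G)/2 = ((-4 + G² - 2*G) + G)/2 = (-4 + G² - G)/2 = -2 + G²/2 - G/2)
c(-10) + 5*d = (-2 + (½)*(-10)² - ½*(-10)) + 5*69 = (-2 + (½)*100 + 5) + 345 = (-2 + 50 + 5) + 345 = 53 + 345 = 398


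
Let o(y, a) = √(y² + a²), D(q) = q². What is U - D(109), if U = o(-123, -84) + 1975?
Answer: -9906 + 3*√2465 ≈ -9757.0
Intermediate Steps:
o(y, a) = √(a² + y²)
U = 1975 + 3*√2465 (U = √((-84)² + (-123)²) + 1975 = √(7056 + 15129) + 1975 = √22185 + 1975 = 3*√2465 + 1975 = 1975 + 3*√2465 ≈ 2123.9)
U - D(109) = (1975 + 3*√2465) - 1*109² = (1975 + 3*√2465) - 1*11881 = (1975 + 3*√2465) - 11881 = -9906 + 3*√2465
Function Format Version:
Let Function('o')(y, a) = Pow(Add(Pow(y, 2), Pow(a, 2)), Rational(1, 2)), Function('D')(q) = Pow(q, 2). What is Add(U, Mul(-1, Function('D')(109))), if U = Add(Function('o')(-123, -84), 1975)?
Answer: Add(-9906, Mul(3, Pow(2465, Rational(1, 2)))) ≈ -9757.0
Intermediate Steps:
Function('o')(y, a) = Pow(Add(Pow(a, 2), Pow(y, 2)), Rational(1, 2))
U = Add(1975, Mul(3, Pow(2465, Rational(1, 2)))) (U = Add(Pow(Add(Pow(-84, 2), Pow(-123, 2)), Rational(1, 2)), 1975) = Add(Pow(Add(7056, 15129), Rational(1, 2)), 1975) = Add(Pow(22185, Rational(1, 2)), 1975) = Add(Mul(3, Pow(2465, Rational(1, 2))), 1975) = Add(1975, Mul(3, Pow(2465, Rational(1, 2)))) ≈ 2123.9)
Add(U, Mul(-1, Function('D')(109))) = Add(Add(1975, Mul(3, Pow(2465, Rational(1, 2)))), Mul(-1, Pow(109, 2))) = Add(Add(1975, Mul(3, Pow(2465, Rational(1, 2)))), Mul(-1, 11881)) = Add(Add(1975, Mul(3, Pow(2465, Rational(1, 2)))), -11881) = Add(-9906, Mul(3, Pow(2465, Rational(1, 2))))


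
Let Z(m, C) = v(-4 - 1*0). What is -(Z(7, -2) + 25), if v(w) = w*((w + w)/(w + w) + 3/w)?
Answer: -24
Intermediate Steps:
v(w) = w*(1 + 3/w) (v(w) = w*((2*w)/((2*w)) + 3/w) = w*((2*w)*(1/(2*w)) + 3/w) = w*(1 + 3/w))
Z(m, C) = -1 (Z(m, C) = 3 + (-4 - 1*0) = 3 + (-4 + 0) = 3 - 4 = -1)
-(Z(7, -2) + 25) = -(-1 + 25) = -1*24 = -24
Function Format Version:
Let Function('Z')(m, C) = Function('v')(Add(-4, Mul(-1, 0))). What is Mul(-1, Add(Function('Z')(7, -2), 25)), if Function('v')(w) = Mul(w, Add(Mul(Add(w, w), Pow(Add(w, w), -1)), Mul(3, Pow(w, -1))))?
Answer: -24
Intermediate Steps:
Function('v')(w) = Mul(w, Add(1, Mul(3, Pow(w, -1)))) (Function('v')(w) = Mul(w, Add(Mul(Mul(2, w), Pow(Mul(2, w), -1)), Mul(3, Pow(w, -1)))) = Mul(w, Add(Mul(Mul(2, w), Mul(Rational(1, 2), Pow(w, -1))), Mul(3, Pow(w, -1)))) = Mul(w, Add(1, Mul(3, Pow(w, -1)))))
Function('Z')(m, C) = -1 (Function('Z')(m, C) = Add(3, Add(-4, Mul(-1, 0))) = Add(3, Add(-4, 0)) = Add(3, -4) = -1)
Mul(-1, Add(Function('Z')(7, -2), 25)) = Mul(-1, Add(-1, 25)) = Mul(-1, 24) = -24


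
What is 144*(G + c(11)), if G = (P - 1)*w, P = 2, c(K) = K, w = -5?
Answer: 864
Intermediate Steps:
G = -5 (G = (2 - 1)*(-5) = 1*(-5) = -5)
144*(G + c(11)) = 144*(-5 + 11) = 144*6 = 864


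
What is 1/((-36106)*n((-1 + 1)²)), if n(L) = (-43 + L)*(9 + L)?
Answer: 1/13973022 ≈ 7.1566e-8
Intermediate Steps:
1/((-36106)*n((-1 + 1)²)) = 1/((-36106)*(-387 + ((-1 + 1)²)² - 34*(-1 + 1)²)) = -1/(36106*(-387 + (0²)² - 34*0²)) = -1/(36106*(-387 + 0² - 34*0)) = -1/(36106*(-387 + 0 + 0)) = -1/36106/(-387) = -1/36106*(-1/387) = 1/13973022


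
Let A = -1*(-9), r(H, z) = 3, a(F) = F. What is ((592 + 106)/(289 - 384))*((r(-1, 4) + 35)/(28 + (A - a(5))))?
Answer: -349/40 ≈ -8.7250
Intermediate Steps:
A = 9
((592 + 106)/(289 - 384))*((r(-1, 4) + 35)/(28 + (A - a(5)))) = ((592 + 106)/(289 - 384))*((3 + 35)/(28 + (9 - 1*5))) = (698/(-95))*(38/(28 + (9 - 5))) = (698*(-1/95))*(38/(28 + 4)) = -1396/(5*32) = -698/95*19/16 = -349/40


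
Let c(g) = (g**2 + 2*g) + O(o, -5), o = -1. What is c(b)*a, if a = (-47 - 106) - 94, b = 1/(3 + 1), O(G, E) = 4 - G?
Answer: -21983/16 ≈ -1373.9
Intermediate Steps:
b = 1/4 ≈ 0.25000
c(g) = 5 + g**2 + 2*g (c(g) = (g**2 + 2*g) + (4 - 1*(-1)) = (g**2 + 2*g) + (4 + 1) = (g**2 + 2*g) + 5 = 5 + g**2 + 2*g)
a = -247 (a = -153 - 94 = -247)
c(b)*a = (5 + (1/4)**2 + 2*(1/4))*(-247) = (5 + 1/16 + 1/2)*(-247) = (89/16)*(-247) = -21983/16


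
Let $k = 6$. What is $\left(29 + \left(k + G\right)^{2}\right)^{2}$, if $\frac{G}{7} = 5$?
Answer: $2924100$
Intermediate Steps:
$G = 35$ ($G = 7 \cdot 5 = 35$)
$\left(29 + \left(k + G\right)^{2}\right)^{2} = \left(29 + \left(6 + 35\right)^{2}\right)^{2} = \left(29 + 41^{2}\right)^{2} = \left(29 + 1681\right)^{2} = 1710^{2} = 2924100$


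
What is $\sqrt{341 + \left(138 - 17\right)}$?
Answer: $\sqrt{462} \approx 21.494$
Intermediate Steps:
$\sqrt{341 + \left(138 - 17\right)} = \sqrt{341 + 121} = \sqrt{462}$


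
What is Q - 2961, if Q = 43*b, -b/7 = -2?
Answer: -2359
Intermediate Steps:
b = 14 (b = -7*(-2) = 14)
Q = 602 (Q = 43*14 = 602)
Q - 2961 = 602 - 2961 = -2359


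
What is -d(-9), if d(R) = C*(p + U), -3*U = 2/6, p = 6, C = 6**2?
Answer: -212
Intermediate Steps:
C = 36
U = -1/9 (U = -2/(3*6) = -1/3*1/3 = -1/9 ≈ -0.11111)
d(R) = 212 (d(R) = 36*(6 - 1/9) = 36*(53/9) = 212)
-d(-9) = -1*212 = -212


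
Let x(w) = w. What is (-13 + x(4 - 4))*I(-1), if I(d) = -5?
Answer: 65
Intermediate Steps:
(-13 + x(4 - 4))*I(-1) = (-13 + (4 - 4))*(-5) = (-13 + 0)*(-5) = -13*(-5) = 65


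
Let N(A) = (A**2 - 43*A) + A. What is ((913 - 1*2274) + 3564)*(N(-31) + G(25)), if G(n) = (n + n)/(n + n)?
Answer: 4987592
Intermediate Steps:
G(n) = 1 (G(n) = (2*n)/((2*n)) = (2*n)*(1/(2*n)) = 1)
N(A) = A**2 - 42*A
((913 - 1*2274) + 3564)*(N(-31) + G(25)) = ((913 - 1*2274) + 3564)*(-31*(-42 - 31) + 1) = ((913 - 2274) + 3564)*(-31*(-73) + 1) = (-1361 + 3564)*(2263 + 1) = 2203*2264 = 4987592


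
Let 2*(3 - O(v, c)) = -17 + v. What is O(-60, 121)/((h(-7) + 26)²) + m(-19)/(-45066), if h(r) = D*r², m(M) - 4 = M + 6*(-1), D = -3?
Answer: 51850/15709793 ≈ 0.0033005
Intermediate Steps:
O(v, c) = 23/2 - v/2 (O(v, c) = 3 - (-17 + v)/2 = 3 + (17/2 - v/2) = 23/2 - v/2)
m(M) = -2 + M (m(M) = 4 + (M + 6*(-1)) = 4 + (M - 6) = 4 + (-6 + M) = -2 + M)
h(r) = -3*r²
O(-60, 121)/((h(-7) + 26)²) + m(-19)/(-45066) = (23/2 - ½*(-60))/((-3*(-7)² + 26)²) + (-2 - 19)/(-45066) = (23/2 + 30)/((-3*49 + 26)²) - 21*(-1/45066) = 83/(2*((-147 + 26)²)) + 1/2146 = 83/(2*((-121)²)) + 1/2146 = (83/2)/14641 + 1/2146 = (83/2)*(1/14641) + 1/2146 = 83/29282 + 1/2146 = 51850/15709793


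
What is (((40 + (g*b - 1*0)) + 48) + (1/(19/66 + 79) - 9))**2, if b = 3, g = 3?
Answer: 212124724900/27384289 ≈ 7746.2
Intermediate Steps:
(((40 + (g*b - 1*0)) + 48) + (1/(19/66 + 79) - 9))**2 = (((40 + (3*3 - 1*0)) + 48) + (1/(19/66 + 79) - 9))**2 = (((40 + (9 + 0)) + 48) + (1/(19*(1/66) + 79) - 9))**2 = (((40 + 9) + 48) + (1/(19/66 + 79) - 9))**2 = ((49 + 48) + (1/(5233/66) - 9))**2 = (97 + (66/5233 - 9))**2 = (97 - 47031/5233)**2 = (460570/5233)**2 = 212124724900/27384289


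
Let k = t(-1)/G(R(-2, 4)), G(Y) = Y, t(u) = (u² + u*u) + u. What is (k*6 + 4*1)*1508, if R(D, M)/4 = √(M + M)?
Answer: 6032 + 1131*√2/2 ≈ 6831.7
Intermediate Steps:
R(D, M) = 4*√2*√M (R(D, M) = 4*√(M + M) = 4*√(2*M) = 4*(√2*√M) = 4*√2*√M)
t(u) = u + 2*u² (t(u) = (u² + u²) + u = 2*u² + u = u + 2*u²)
k = √2/16 (k = (-(1 + 2*(-1)))/((4*√2*√4)) = (-(1 - 2))/((4*√2*2)) = (-1*(-1))/((8*√2)) = 1*(√2/16) = √2/16 ≈ 0.088388)
(k*6 + 4*1)*1508 = ((√2/16)*6 + 4*1)*1508 = (3*√2/8 + 4)*1508 = (4 + 3*√2/8)*1508 = 6032 + 1131*√2/2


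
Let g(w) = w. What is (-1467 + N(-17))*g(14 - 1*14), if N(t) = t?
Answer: 0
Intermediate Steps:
(-1467 + N(-17))*g(14 - 1*14) = (-1467 - 17)*(14 - 1*14) = -1484*(14 - 14) = -1484*0 = 0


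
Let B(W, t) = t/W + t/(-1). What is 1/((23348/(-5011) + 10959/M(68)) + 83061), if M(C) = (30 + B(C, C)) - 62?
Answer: 165363/13716140476 ≈ 1.2056e-5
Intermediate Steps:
B(W, t) = -t + t/W (B(W, t) = t/W + t*(-1) = t/W - t = -t + t/W)
M(C) = -31 - C (M(C) = (30 + (-C + C/C)) - 62 = (30 + (-C + 1)) - 62 = (30 + (1 - C)) - 62 = (31 - C) - 62 = -31 - C)
1/((23348/(-5011) + 10959/M(68)) + 83061) = 1/((23348/(-5011) + 10959/(-31 - 1*68)) + 83061) = 1/((23348*(-1/5011) + 10959/(-31 - 68)) + 83061) = 1/((-23348/5011 + 10959/(-99)) + 83061) = 1/((-23348/5011 + 10959*(-1/99)) + 83061) = 1/((-23348/5011 - 3653/33) + 83061) = 1/(-19075667/165363 + 83061) = 1/(13716140476/165363) = 165363/13716140476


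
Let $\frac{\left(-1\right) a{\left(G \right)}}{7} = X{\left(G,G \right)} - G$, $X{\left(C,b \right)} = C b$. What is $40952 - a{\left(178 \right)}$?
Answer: $261494$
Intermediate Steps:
$a{\left(G \right)} = - 7 G^{2} + 7 G$ ($a{\left(G \right)} = - 7 \left(G G - G\right) = - 7 \left(G^{2} - G\right) = - 7 G^{2} + 7 G$)
$40952 - a{\left(178 \right)} = 40952 - 7 \cdot 178 \left(1 - 178\right) = 40952 - 7 \cdot 178 \left(-177\right) = 40952 - -220542 = 40952 + 220542 = 261494$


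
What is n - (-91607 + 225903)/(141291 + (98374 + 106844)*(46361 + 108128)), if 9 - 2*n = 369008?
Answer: -11698768241720699/63408129786 ≈ -1.8450e+5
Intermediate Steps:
n = -368999/2 (n = 9/2 - ½*369008 = 9/2 - 184504 = -368999/2 ≈ -1.8450e+5)
n - (-91607 + 225903)/(141291 + (98374 + 106844)*(46361 + 108128)) = -368999/2 - (-91607 + 225903)/(141291 + (98374 + 106844)*(46361 + 108128)) = -368999/2 - 134296/(141291 + 205218*154489) = -368999/2 - 134296/(141291 + 31703923602) = -368999/2 - 134296/31704064893 = -11698768241720699/63408129786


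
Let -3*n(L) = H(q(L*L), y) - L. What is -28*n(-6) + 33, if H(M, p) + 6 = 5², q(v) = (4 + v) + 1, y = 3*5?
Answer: 799/3 ≈ 266.33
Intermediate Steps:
y = 15
q(v) = 5 + v
H(M, p) = 19 (H(M, p) = -6 + 5² = -6 + 25 = 19)
n(L) = -19/3 + L/3 (n(L) = -(19 - L)/3 = -19/3 + L/3)
-28*n(-6) + 33 = -28*(-19/3 + (⅓)*(-6)) + 33 = -28*(-19/3 - 2) + 33 = -28*(-25/3) + 33 = 700/3 + 33 = 799/3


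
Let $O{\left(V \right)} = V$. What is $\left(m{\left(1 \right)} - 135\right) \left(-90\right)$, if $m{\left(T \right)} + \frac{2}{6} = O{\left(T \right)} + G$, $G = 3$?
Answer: $11820$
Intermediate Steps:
$m{\left(T \right)} = \frac{8}{3} + T$ ($m{\left(T \right)} = - \frac{1}{3} + \left(T + 3\right) = - \frac{1}{3} + \left(3 + T\right) = \frac{8}{3} + T$)
$\left(m{\left(1 \right)} - 135\right) \left(-90\right) = \left(\left(\frac{8}{3} + 1\right) - 135\right) \left(-90\right) = \left(\frac{11}{3} - 135\right) \left(-90\right) = \left(- \frac{394}{3}\right) \left(-90\right) = 11820$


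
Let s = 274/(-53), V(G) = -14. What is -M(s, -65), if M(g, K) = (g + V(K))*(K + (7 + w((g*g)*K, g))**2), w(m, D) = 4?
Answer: 56896/53 ≈ 1073.5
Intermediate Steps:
s = -274/53 (s = 274*(-1/53) = -274/53 ≈ -5.1698)
M(g, K) = (-14 + g)*(121 + K) (M(g, K) = (g - 14)*(K + (7 + 4)**2) = (-14 + g)*(K + 11**2) = (-14 + g)*(K + 121) = (-14 + g)*(121 + K))
-M(s, -65) = -(-1694 - 14*(-65) + 121*(-274/53) - 65*(-274/53)) = -(-1694 + 910 - 33154/53 + 17810/53) = -1*(-56896/53) = 56896/53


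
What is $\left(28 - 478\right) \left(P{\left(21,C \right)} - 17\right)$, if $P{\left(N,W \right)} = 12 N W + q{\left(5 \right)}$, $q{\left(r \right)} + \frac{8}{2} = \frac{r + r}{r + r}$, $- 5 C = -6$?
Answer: $-127080$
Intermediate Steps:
$C = \frac{6}{5}$ ($C = \left(- \frac{1}{5}\right) \left(-6\right) = \frac{6}{5} \approx 1.2$)
$q{\left(r \right)} = -3$ ($q{\left(r \right)} = -4 + \frac{r + r}{r + r} = -4 + \frac{2 r}{2 r} = -4 + 2 r \frac{1}{2 r} = -4 + 1 = -3$)
$P{\left(N,W \right)} = -3 + 12 N W$ ($P{\left(N,W \right)} = 12 N W - 3 = -3 + 12 N W$)
$\left(28 - 478\right) \left(P{\left(21,C \right)} - 17\right) = \left(28 - 478\right) \left(\left(-3 + 12 \cdot 21 \cdot \frac{6}{5}\right) - 17\right) = - 450 \left(\left(-3 + \frac{1512}{5}\right) - 17\right) = - 450 \left(\frac{1497}{5} - 17\right) = \left(-450\right) \frac{1412}{5} = -127080$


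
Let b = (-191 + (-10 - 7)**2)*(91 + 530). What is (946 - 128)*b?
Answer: 49781844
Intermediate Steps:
b = 60858 (b = (-191 + (-17)**2)*621 = (-191 + 289)*621 = 98*621 = 60858)
(946 - 128)*b = (946 - 128)*60858 = 818*60858 = 49781844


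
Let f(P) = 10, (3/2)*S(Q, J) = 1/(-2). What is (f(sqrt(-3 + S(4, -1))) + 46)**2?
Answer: 3136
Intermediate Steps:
S(Q, J) = -1/3 (S(Q, J) = (2/3)/(-2) = (2/3)*(-1/2) = -1/3)
(f(sqrt(-3 + S(4, -1))) + 46)**2 = (10 + 46)**2 = 56**2 = 3136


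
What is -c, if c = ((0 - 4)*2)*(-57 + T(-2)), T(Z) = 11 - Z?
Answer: -352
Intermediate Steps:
c = 352 (c = ((0 - 4)*2)*(-57 + (11 - 1*(-2))) = (-4*2)*(-57 + (11 + 2)) = -8*(-57 + 13) = -8*(-44) = 352)
-c = -1*352 = -352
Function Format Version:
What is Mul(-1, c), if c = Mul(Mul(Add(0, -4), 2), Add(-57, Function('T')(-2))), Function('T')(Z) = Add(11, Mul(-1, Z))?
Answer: -352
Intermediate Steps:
c = 352 (c = Mul(Mul(Add(0, -4), 2), Add(-57, Add(11, Mul(-1, -2)))) = Mul(Mul(-4, 2), Add(-57, Add(11, 2))) = Mul(-8, Add(-57, 13)) = Mul(-8, -44) = 352)
Mul(-1, c) = Mul(-1, 352) = -352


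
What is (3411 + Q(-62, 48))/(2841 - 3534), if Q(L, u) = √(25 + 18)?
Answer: -379/77 - √43/693 ≈ -4.9315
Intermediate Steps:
Q(L, u) = √43
(3411 + Q(-62, 48))/(2841 - 3534) = (3411 + √43)/(2841 - 3534) = (3411 + √43)/(-693) = (3411 + √43)*(-1/693) = -379/77 - √43/693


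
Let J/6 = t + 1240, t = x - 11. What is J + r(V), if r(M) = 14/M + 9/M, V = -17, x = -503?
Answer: 74029/17 ≈ 4354.6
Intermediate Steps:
t = -514 (t = -503 - 11 = -514)
r(M) = 23/M
J = 4356 (J = 6*(-514 + 1240) = 6*726 = 4356)
J + r(V) = 4356 + 23/(-17) = 4356 + 23*(-1/17) = 4356 - 23/17 = 74029/17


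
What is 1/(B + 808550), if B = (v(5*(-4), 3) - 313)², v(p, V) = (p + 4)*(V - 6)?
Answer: 1/878775 ≈ 1.1379e-6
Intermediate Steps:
v(p, V) = (-6 + V)*(4 + p) (v(p, V) = (4 + p)*(-6 + V) = (-6 + V)*(4 + p))
B = 70225 (B = ((-24 - 30*(-4) + 4*3 + 3*(5*(-4))) - 313)² = ((-24 - 6*(-20) + 12 + 3*(-20)) - 313)² = ((-24 + 120 + 12 - 60) - 313)² = (48 - 313)² = (-265)² = 70225)
1/(B + 808550) = 1/(70225 + 808550) = 1/878775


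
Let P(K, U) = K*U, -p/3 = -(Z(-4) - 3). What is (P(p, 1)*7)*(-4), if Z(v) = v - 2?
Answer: 756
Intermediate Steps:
Z(v) = -2 + v
p = -27 (p = -(-3)*((-2 - 4) - 3) = -(-3)*(-6 - 3) = -(-3)*(-9) = -3*9 = -27)
(P(p, 1)*7)*(-4) = (-27*1*7)*(-4) = -27*7*(-4) = -189*(-4) = 756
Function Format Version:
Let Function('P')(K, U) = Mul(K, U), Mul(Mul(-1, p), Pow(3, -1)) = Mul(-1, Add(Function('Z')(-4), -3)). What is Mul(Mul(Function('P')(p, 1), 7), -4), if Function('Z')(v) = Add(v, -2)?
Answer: 756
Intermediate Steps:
Function('Z')(v) = Add(-2, v)
p = -27 (p = Mul(-3, Mul(-1, Add(Add(-2, -4), -3))) = Mul(-3, Mul(-1, Add(-6, -3))) = Mul(-3, Mul(-1, -9)) = Mul(-3, 9) = -27)
Mul(Mul(Function('P')(p, 1), 7), -4) = Mul(Mul(Mul(-27, 1), 7), -4) = Mul(Mul(-27, 7), -4) = Mul(-189, -4) = 756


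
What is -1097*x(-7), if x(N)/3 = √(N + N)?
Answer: -3291*I*√14 ≈ -12314.0*I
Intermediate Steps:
x(N) = 3*√2*√N (x(N) = 3*√(N + N) = 3*√(2*N) = 3*(√2*√N) = 3*√2*√N)
-1097*x(-7) = -3291*√2*√(-7) = -3291*√2*I*√7 = -3291*I*√14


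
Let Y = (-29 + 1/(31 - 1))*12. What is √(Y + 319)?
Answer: I*√715/5 ≈ 5.3479*I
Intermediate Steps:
Y = -1738/5 (Y = (-29 + 1/30)*12 = -869/30*12 = -1738/5 ≈ -347.60)
√(Y + 319) = √(-1738/5 + 319) = √(-143/5) = I*√715/5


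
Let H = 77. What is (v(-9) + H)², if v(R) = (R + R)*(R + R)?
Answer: 160801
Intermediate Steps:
v(R) = 4*R² (v(R) = (2*R)*(2*R) = 4*R²)
(v(-9) + H)² = (4*(-9)² + 77)² = (4*81 + 77)² = (324 + 77)² = 401² = 160801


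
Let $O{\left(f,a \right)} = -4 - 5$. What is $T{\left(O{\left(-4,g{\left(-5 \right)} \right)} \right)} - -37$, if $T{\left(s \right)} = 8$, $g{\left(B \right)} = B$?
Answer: $45$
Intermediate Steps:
$O{\left(f,a \right)} = -9$ ($O{\left(f,a \right)} = -4 - 5 = -9$)
$T{\left(O{\left(-4,g{\left(-5 \right)} \right)} \right)} - -37 = 8 - -37 = 8 + 37 = 45$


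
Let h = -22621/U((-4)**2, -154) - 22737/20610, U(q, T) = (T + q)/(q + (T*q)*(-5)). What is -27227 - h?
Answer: -323817255073/158010 ≈ -2.0493e+6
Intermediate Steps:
U(q, T) = (T + q)/(q - 5*T*q)
h = 319515116803/158010 (h = -22621*16*(-1 + 5*(-154))/(-1*(-154) - 1*(-4)**2) - 22737/20610 = -22621*16*(-1 - 770)/(154 - 1*16) - 22737*1/20610 = -22621*(-12336/(154 - 16)) - 7579/6870 = -22621/((1/16)*(-1/771)*138) - 7579/6870 = -22621/(-23/2056) - 7579/6870 = -22621*(-2056/23) - 7579/6870 = 46508776/23 - 7579/6870 = 319515116803/158010 ≈ 2.0221e+6)
-27227 - h = -27227 - 1*319515116803/158010 = -27227 - 319515116803/158010 = -323817255073/158010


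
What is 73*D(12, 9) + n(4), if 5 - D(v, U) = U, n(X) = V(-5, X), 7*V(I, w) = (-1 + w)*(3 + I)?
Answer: -2050/7 ≈ -292.86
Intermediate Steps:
V(I, w) = (-1 + w)*(3 + I)/7 (V(I, w) = ((-1 + w)*(3 + I))/7 = (-1 + w)*(3 + I)/7)
n(X) = 2/7 - 2*X/7 (n(X) = -3/7 - ⅐*(-5) + 3*X/7 + (⅐)*(-5)*X = -3/7 + 5/7 + 3*X/7 - 5*X/7 = 2/7 - 2*X/7)
D(v, U) = 5 - U
73*D(12, 9) + n(4) = 73*(5 - 1*9) + (2/7 - 2/7*4) = 73*(5 - 9) + (2/7 - 8/7) = 73*(-4) - 6/7 = -292 - 6/7 = -2050/7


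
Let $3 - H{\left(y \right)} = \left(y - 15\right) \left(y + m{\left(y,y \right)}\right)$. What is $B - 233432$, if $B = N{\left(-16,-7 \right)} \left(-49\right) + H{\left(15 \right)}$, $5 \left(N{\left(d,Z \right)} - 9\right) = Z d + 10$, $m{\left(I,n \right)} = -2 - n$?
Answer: $- \frac{1175328}{5} \approx -2.3507 \cdot 10^{5}$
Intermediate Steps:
$N{\left(d,Z \right)} = 11 + \frac{Z d}{5}$ ($N{\left(d,Z \right)} = 9 + \frac{Z d + 10}{5} = 9 + \frac{10 + Z d}{5} = 9 + \left(2 + \frac{Z d}{5}\right) = 11 + \frac{Z d}{5}$)
$H{\left(y \right)} = -27 + 2 y$ ($H{\left(y \right)} = 3 - \left(y - 15\right) \left(y - \left(2 + y\right)\right) = 3 - \left(-15 + y\right) \left(-2\right) = 3 - \left(30 - 2 y\right) = 3 + \left(-30 + 2 y\right) = -27 + 2 y$)
$B = - \frac{8168}{5}$ ($B = \left(11 + \frac{1}{5} \left(-7\right) \left(-16\right)\right) \left(-49\right) + \left(-27 + 2 \cdot 15\right) = \left(11 + \frac{112}{5}\right) \left(-49\right) + \left(-27 + 30\right) = \frac{167}{5} \left(-49\right) + 3 = - \frac{8183}{5} + 3 = - \frac{8168}{5} \approx -1633.6$)
$B - 233432 = - \frac{8168}{5} - 233432 = - \frac{1175328}{5}$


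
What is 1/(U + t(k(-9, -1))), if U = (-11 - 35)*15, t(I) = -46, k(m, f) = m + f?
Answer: -1/736 ≈ -0.0013587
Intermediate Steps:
k(m, f) = f + m
U = -690 (U = -46*15 = -690)
1/(U + t(k(-9, -1))) = 1/(-690 - 46) = 1/(-736) = -1/736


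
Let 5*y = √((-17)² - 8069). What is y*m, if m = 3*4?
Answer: 24*I*√1945/5 ≈ 211.69*I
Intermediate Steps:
m = 12
y = 2*I*√1945/5 (y = √((-17)² - 8069)/5 = √(289 - 8069)/5 = √(-7780)/5 = (2*I*√1945)/5 = 2*I*√1945/5 ≈ 17.641*I)
y*m = (2*I*√1945/5)*12 = 24*I*√1945/5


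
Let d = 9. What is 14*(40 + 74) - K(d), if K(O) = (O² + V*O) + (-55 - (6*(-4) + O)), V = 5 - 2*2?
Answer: 1546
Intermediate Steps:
V = 1 (V = 5 - 4 = 1)
K(O) = -31 + O² (K(O) = (O² + 1*O) + (-55 - (6*(-4) + O)) = (O² + O) + (-55 - (-24 + O)) = (O + O²) + (-55 + (24 - O)) = (O + O²) + (-31 - O) = -31 + O²)
14*(40 + 74) - K(d) = 14*(40 + 74) - (-31 + 9²) = 14*114 - (-31 + 81) = 1596 - 1*50 = 1596 - 50 = 1546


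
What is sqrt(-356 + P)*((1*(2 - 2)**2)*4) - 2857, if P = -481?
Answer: -2857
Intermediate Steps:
sqrt(-356 + P)*((1*(2 - 2)**2)*4) - 2857 = sqrt(-356 - 481)*((1*(2 - 2)**2)*4) - 2857 = sqrt(-837)*((1*0**2)*4) - 2857 = (3*I*sqrt(93))*((1*0)*4) - 2857 = (3*I*sqrt(93))*(0*4) - 2857 = (3*I*sqrt(93))*0 - 2857 = 0 - 2857 = -2857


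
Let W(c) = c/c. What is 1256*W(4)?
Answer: 1256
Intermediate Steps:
W(c) = 1
1256*W(4) = 1256*1 = 1256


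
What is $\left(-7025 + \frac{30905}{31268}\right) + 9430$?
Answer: $\frac{75230445}{31268} \approx 2406.0$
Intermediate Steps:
$\left(-7025 + \frac{30905}{31268}\right) + 9430 = - \frac{219626795}{31268} + 9430 = \frac{75230445}{31268}$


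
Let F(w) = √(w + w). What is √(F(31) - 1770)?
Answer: √(-1770 + √62) ≈ 41.978*I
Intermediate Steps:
F(w) = √2*√w (F(w) = √(2*w) = √2*√w)
√(F(31) - 1770) = √(√2*√31 - 1770) = √(√62 - 1770) = √(-1770 + √62)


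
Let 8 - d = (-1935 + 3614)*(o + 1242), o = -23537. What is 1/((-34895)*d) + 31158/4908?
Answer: 6783280728901237/1068500603936430 ≈ 6.3484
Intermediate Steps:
d = 37433313 (d = 8 - (-1935 + 3614)*(-23537 + 1242) = 8 - 1679*(-22295) = 8 - 1*(-37433305) = 8 + 37433305 = 37433313)
1/((-34895)*d) + 31158/4908 = 1/(-34895*37433313) + 31158/4908 = -1/34895*1/37433313 + 31158*(1/4908) = -1/1306235457135 + 5193/818 = 6783280728901237/1068500603936430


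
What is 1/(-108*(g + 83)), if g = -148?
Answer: 1/7020 ≈ 0.00014245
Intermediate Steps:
1/(-108*(g + 83)) = 1/(-108*(-148 + 83)) = 1/(-108*(-65)) = 1/7020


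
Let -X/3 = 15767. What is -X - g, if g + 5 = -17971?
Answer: 65277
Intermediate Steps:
g = -17976 (g = -5 - 17971 = -17976)
X = -47301 (X = -3*15767 = -47301)
-X - g = -1*(-47301) - 1*(-17976) = 47301 + 17976 = 65277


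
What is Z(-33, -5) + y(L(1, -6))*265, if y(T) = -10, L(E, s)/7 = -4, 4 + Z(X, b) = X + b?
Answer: -2692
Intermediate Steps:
Z(X, b) = -4 + X + b (Z(X, b) = -4 + (X + b) = -4 + X + b)
L(E, s) = -28 (L(E, s) = 7*(-4) = -28)
Z(-33, -5) + y(L(1, -6))*265 = (-4 - 33 - 5) - 10*265 = -42 - 2650 = -2692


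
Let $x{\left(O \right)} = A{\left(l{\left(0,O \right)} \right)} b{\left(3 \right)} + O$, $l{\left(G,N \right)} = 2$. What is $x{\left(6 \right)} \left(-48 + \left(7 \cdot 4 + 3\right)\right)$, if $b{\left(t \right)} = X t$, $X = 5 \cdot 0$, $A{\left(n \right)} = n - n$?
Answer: $-102$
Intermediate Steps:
$A{\left(n \right)} = 0$
$X = 0$
$b{\left(t \right)} = 0$ ($b{\left(t \right)} = 0 t = 0$)
$x{\left(O \right)} = O$ ($x{\left(O \right)} = 0 \cdot 0 + O = 0 + O = O$)
$x{\left(6 \right)} \left(-48 + \left(7 \cdot 4 + 3\right)\right) = 6 \left(-48 + \left(7 \cdot 4 + 3\right)\right) = 6 \left(-48 + \left(28 + 3\right)\right) = 6 \left(-48 + 31\right) = 6 \left(-17\right) = -102$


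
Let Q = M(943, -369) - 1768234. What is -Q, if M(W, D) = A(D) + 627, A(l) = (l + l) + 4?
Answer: 1768341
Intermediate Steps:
A(l) = 4 + 2*l (A(l) = 2*l + 4 = 4 + 2*l)
M(W, D) = 631 + 2*D (M(W, D) = (4 + 2*D) + 627 = 631 + 2*D)
Q = -1768341 (Q = (631 + 2*(-369)) - 1768234 = (631 - 738) - 1768234 = -107 - 1768234 = -1768341)
-Q = -1*(-1768341) = 1768341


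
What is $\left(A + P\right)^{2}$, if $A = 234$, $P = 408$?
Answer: $412164$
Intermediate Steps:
$\left(A + P\right)^{2} = \left(234 + 408\right)^{2} = 642^{2} = 412164$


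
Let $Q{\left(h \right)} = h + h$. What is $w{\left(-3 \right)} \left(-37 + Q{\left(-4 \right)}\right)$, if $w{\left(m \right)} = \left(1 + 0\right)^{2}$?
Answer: $-45$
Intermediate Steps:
$Q{\left(h \right)} = 2 h$
$w{\left(m \right)} = 1$ ($w{\left(m \right)} = 1^{2} = 1$)
$w{\left(-3 \right)} \left(-37 + Q{\left(-4 \right)}\right) = 1 \left(-37 + 2 \left(-4\right)\right) = 1 \left(-37 - 8\right) = 1 \left(-45\right) = -45$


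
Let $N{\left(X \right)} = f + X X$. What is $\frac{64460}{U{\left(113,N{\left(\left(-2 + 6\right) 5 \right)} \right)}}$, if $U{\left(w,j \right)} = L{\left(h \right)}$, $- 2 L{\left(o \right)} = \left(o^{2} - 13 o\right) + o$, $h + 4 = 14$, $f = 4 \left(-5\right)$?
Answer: $6446$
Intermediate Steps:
$f = -20$
$h = 10$ ($h = -4 + 14 = 10$)
$N{\left(X \right)} = -20 + X^{2}$ ($N{\left(X \right)} = -20 + X X = -20 + X^{2}$)
$L{\left(o \right)} = 6 o - \frac{o^{2}}{2}$ ($L{\left(o \right)} = - \frac{\left(o^{2} - 13 o\right) + o}{2} = - \frac{o^{2} - 12 o}{2} = 6 o - \frac{o^{2}}{2}$)
$U{\left(w,j \right)} = 10$ ($U{\left(w,j \right)} = \frac{1}{2} \cdot 10 \left(12 - 10\right) = \frac{1}{2} \cdot 10 \cdot 2 = 10$)
$\frac{64460}{U{\left(113,N{\left(\left(-2 + 6\right) 5 \right)} \right)}} = \frac{64460}{10} = 64460 \cdot \frac{1}{10} = 6446$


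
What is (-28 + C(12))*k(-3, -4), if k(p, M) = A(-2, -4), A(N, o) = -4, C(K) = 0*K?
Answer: 112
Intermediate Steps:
C(K) = 0
k(p, M) = -4
(-28 + C(12))*k(-3, -4) = (-28 + 0)*(-4) = -28*(-4) = 112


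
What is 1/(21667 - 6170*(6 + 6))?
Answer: -1/52373 ≈ -1.9094e-5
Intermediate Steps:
1/(21667 - 6170*(6 + 6)) = 1/(21667 - 6170*12) = 1/(21667 - 74040) = 1/(-52373) = -1/52373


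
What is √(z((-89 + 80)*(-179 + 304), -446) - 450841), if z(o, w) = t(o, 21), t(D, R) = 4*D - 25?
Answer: I*√455366 ≈ 674.81*I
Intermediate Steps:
t(D, R) = -25 + 4*D
z(o, w) = -25 + 4*o
√(z((-89 + 80)*(-179 + 304), -446) - 450841) = √((-25 + 4*((-89 + 80)*(-179 + 304))) - 450841) = √((-25 + 4*(-9*125)) - 450841) = √((-25 + 4*(-1125)) - 450841) = √((-25 - 4500) - 450841) = √(-4525 - 450841) = √(-455366) = I*√455366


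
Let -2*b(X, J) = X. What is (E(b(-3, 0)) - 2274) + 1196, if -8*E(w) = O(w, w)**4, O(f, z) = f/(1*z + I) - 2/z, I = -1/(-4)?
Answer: -209651768/194481 ≈ -1078.0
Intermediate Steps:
I = 1/4 (I = -1*(-1/4) = 1/4 ≈ 0.25000)
b(X, J) = -X/2
O(f, z) = -2/z + f/(1/4 + z) (O(f, z) = f/(1*z + 1/4) - 2/z = f/(z + 1/4) - 2/z = f/(1/4 + z) - 2/z = -2/z + f/(1/4 + z))
E(w) = -2*(-1 - 4*w + 2*w**2)**4/(w**4*(1 + 4*w)**4) (E(w) = -16*(-1 - 4*w + 2*w*w)**4/(w**4*(1 + 4*w)**4)/8 = -16*(-1 - 4*w + 2*w**2)**4/(w**4*(1 + 4*w)**4)/8 = -2*(-1 - 4*w + 2*w**2)**4/(w**4*(1 + 4*w)**4))
(E(b(-3, 0)) - 2274) + 1196 = (-2*(1 - 2*(-1/2*(-3))**2 + 4*(-1/2*(-3)))**4/((-1/2*(-3))**4*(1 + 4*(-1/2*(-3)))**4) - 2274) + 1196 = (-2*(1 - 2*(3/2)**2 + 4*(3/2))**4/((3/2)**4*(1 + 4*(3/2))**4) - 2274) + 1196 = (-2*16/81*(1 - 2*9/4 + 6)**4/(1 + 6)**4 - 2274) + 1196 = (-2*16/81*(1 - 9/2 + 6)**4/7**4 - 2274) + 1196 = (-2*16/81*1/2401*(5/2)**4 - 2274) + 1196 = (-2*16/81*1/2401*625/16 - 2274) + 1196 = (-1250/194481 - 2274) + 1196 = -442251044/194481 + 1196 = -209651768/194481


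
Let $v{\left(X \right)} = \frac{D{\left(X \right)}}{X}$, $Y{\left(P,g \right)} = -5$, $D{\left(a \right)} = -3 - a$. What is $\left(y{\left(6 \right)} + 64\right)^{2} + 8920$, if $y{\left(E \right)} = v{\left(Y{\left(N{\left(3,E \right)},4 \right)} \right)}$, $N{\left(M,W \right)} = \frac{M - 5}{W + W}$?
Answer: $\frac{324124}{25} \approx 12965.0$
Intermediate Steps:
$N{\left(M,W \right)} = \frac{-5 + M}{2 W}$
$v{\left(X \right)} = \frac{-3 - X}{X}$
$y{\left(E \right)} = - \frac{2}{5}$ ($y{\left(E \right)} = \frac{-3 - -5}{-5} = - \frac{-3 + 5}{5} = \left(- \frac{1}{5}\right) 2 = - \frac{2}{5}$)
$\left(y{\left(6 \right)} + 64\right)^{2} + 8920 = \left(- \frac{2}{5} + 64\right)^{2} + 8920 = \left(\frac{318}{5}\right)^{2} + 8920 = \frac{101124}{25} + 8920 = \frac{324124}{25}$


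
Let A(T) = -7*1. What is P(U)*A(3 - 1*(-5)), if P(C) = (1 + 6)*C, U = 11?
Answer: -539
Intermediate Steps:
A(T) = -7
P(C) = 7*C
P(U)*A(3 - 1*(-5)) = (7*11)*(-7) = 77*(-7) = -539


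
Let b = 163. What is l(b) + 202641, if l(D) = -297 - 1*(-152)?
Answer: 202496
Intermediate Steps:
l(D) = -145 (l(D) = -297 + 152 = -145)
l(b) + 202641 = -145 + 202641 = 202496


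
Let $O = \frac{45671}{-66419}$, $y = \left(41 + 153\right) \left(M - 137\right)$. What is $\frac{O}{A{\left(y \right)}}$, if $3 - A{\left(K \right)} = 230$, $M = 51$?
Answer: $\frac{45671}{15077113} \approx 0.0030292$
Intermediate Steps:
$y = -16684$ ($y = \left(41 + 153\right) \left(51 - 137\right) = 194 \left(-86\right) = -16684$)
$A{\left(K \right)} = -227$ ($A{\left(K \right)} = 3 - 230 = -227$)
$O = - \frac{45671}{66419}$ ($O = 45671 \left(- \frac{1}{66419}\right) = - \frac{45671}{66419} \approx -0.68762$)
$\frac{O}{A{\left(y \right)}} = - \frac{45671}{66419 \left(-227\right)} = \left(- \frac{45671}{66419}\right) \left(- \frac{1}{227}\right) = \frac{45671}{15077113}$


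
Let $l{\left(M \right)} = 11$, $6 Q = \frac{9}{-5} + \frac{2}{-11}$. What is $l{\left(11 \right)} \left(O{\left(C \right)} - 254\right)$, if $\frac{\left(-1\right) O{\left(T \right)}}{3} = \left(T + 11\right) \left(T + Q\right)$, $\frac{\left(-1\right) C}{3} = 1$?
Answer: $- \frac{9574}{5} \approx -1914.8$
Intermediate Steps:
$Q = - \frac{109}{330}$ ($Q = \frac{\frac{9}{-5} + \frac{2}{-11}}{6} = \frac{9 \left(- \frac{1}{5}\right) + 2 \left(- \frac{1}{11}\right)}{6} = \frac{- \frac{9}{5} - \frac{2}{11}}{6} = \frac{1}{6} \left(- \frac{109}{55}\right) = - \frac{109}{330} \approx -0.3303$)
$C = -3$ ($C = \left(-3\right) 1 = -3$)
$O{\left(T \right)} = - 3 \left(11 + T\right) \left(- \frac{109}{330} + T\right)$ ($O{\left(T \right)} = - 3 \left(T + 11\right) \left(T - \frac{109}{330}\right) = - 3 \left(11 + T\right) \left(- \frac{109}{330} + T\right)$)
$l{\left(11 \right)} \left(O{\left(C \right)} - 254\right) = 11 \left(\left(\frac{109}{10} - 3 \left(-3\right)^{2} - - \frac{10563}{110}\right) - 254\right) = 11 \left(\left(\frac{109}{10} - 27 + \frac{10563}{110}\right) - 254\right) = 11 \left(\frac{4396}{55} - 254\right) = 11 \left(- \frac{9574}{55}\right) = - \frac{9574}{5}$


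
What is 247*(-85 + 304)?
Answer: 54093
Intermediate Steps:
247*(-85 + 304) = 247*219 = 54093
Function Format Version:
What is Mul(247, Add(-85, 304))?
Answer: 54093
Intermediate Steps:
Mul(247, Add(-85, 304)) = Mul(247, 219) = 54093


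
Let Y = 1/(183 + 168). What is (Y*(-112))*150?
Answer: -5600/117 ≈ -47.863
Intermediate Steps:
Y = 1/351 ≈ 0.0028490
(Y*(-112))*150 = ((1/351)*(-112))*150 = -112/351*150 = -5600/117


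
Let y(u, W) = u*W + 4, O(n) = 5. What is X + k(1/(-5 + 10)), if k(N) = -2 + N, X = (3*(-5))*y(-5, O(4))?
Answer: 1566/5 ≈ 313.20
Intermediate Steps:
y(u, W) = 4 + W*u (y(u, W) = W*u + 4 = 4 + W*u)
X = 315 (X = (3*(-5))*(4 + 5*(-5)) = -15*(4 - 25) = -15*(-21) = 315)
X + k(1/(-5 + 10)) = 315 + (-2 + 1/(-5 + 10)) = 315 + (-2 + 1/5) = 315 - 9/5 = 1566/5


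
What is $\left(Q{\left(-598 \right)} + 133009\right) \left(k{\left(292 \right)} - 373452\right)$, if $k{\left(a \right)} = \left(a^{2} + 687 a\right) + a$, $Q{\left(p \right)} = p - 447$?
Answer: $-11519401488$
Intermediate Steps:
$Q{\left(p \right)} = -447 + p$
$k{\left(a \right)} = a^{2} + 688 a$
$\left(Q{\left(-598 \right)} + 133009\right) \left(k{\left(292 \right)} - 373452\right) = \left(\left(-447 - 598\right) + 133009\right) \left(292 \left(688 + 292\right) - 373452\right) = \left(-1045 + 133009\right) \left(292 \cdot 980 - 373452\right) = 131964 \left(286160 - 373452\right) = 131964 \left(-87292\right) = -11519401488$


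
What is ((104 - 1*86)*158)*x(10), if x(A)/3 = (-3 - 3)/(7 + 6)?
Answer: -51192/13 ≈ -3937.8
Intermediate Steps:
x(A) = -18/13 (x(A) = 3*((-3 - 3)/(7 + 6)) = 3*(-6/13) = -18/13)
((104 - 1*86)*158)*x(10) = ((104 - 1*86)*158)*(-18/13) = ((104 - 86)*158)*(-18/13) = (18*158)*(-18/13) = 2844*(-18/13) = -51192/13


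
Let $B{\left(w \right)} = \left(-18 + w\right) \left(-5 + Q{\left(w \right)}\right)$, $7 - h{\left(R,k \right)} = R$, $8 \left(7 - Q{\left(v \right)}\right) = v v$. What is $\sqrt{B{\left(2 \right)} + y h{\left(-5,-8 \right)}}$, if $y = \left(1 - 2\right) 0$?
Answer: $2 i \sqrt{6} \approx 4.899 i$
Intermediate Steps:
$Q{\left(v \right)} = 7 - \frac{v^{2}}{8}$ ($Q{\left(v \right)} = 7 - \frac{v v}{8} = 7 - \frac{v^{2}}{8}$)
$h{\left(R,k \right)} = 7 - R$
$y = 0$ ($y = \left(-1\right) 0 = 0$)
$B{\left(w \right)} = \left(-18 + w\right) \left(2 - \frac{w^{2}}{8}\right)$ ($B{\left(w \right)} = \left(-18 + w\right) \left(-5 - \left(-7 + \frac{w^{2}}{8}\right)\right) = \left(-18 + w\right) \left(2 - \frac{w^{2}}{8}\right)$)
$\sqrt{B{\left(2 \right)} + y h{\left(-5,-8 \right)}} = \sqrt{\left(-36 + 2 \cdot 2 - \frac{2^{3}}{8} + \frac{9 \cdot 2^{2}}{4}\right) + 0 \left(7 - -5\right)} = \sqrt{\left(-36 + 4 - 1 + \frac{9}{4} \cdot 4\right) + 0 \left(7 + 5\right)} = \sqrt{\left(-36 + 4 - 1 + 9\right) + 0 \cdot 12} = \sqrt{-24 + 0} = \sqrt{-24} = 2 i \sqrt{6}$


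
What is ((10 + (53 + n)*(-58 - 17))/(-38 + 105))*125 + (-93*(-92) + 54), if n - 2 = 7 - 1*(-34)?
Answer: -321880/67 ≈ -4804.2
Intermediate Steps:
n = 43 (n = 2 + (7 - 1*(-34)) = 2 + (7 + 34) = 2 + 41 = 43)
((10 + (53 + n)*(-58 - 17))/(-38 + 105))*125 + (-93*(-92) + 54) = ((10 + (53 + 43)*(-58 - 17))/(-38 + 105))*125 + (-93*(-92) + 54) = ((10 + 96*(-75))/67)*125 + (8556 + 54) = ((10 - 7200)*(1/67))*125 + 8610 = -7190*1/67*125 + 8610 = -7190/67*125 + 8610 = -898750/67 + 8610 = -321880/67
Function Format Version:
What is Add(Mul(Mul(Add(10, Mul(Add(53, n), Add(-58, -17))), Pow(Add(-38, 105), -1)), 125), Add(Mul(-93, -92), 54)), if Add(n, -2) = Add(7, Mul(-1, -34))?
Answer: Rational(-321880, 67) ≈ -4804.2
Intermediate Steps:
n = 43 (n = Add(2, Add(7, Mul(-1, -34))) = Add(2, Add(7, 34)) = Add(2, 41) = 43)
Add(Mul(Mul(Add(10, Mul(Add(53, n), Add(-58, -17))), Pow(Add(-38, 105), -1)), 125), Add(Mul(-93, -92), 54)) = Add(Mul(Mul(Add(10, Mul(Add(53, 43), Add(-58, -17))), Pow(Add(-38, 105), -1)), 125), Add(Mul(-93, -92), 54)) = Add(Mul(Mul(Add(10, Mul(96, -75)), Pow(67, -1)), 125), Add(8556, 54)) = Add(Mul(Mul(Add(10, -7200), Rational(1, 67)), 125), 8610) = Add(Mul(Mul(-7190, Rational(1, 67)), 125), 8610) = Add(Mul(Rational(-7190, 67), 125), 8610) = Add(Rational(-898750, 67), 8610) = Rational(-321880, 67)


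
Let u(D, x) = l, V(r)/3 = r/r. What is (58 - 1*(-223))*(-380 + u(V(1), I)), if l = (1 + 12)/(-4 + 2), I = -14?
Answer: -217213/2 ≈ -1.0861e+5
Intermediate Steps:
V(r) = 3 (V(r) = 3*(r/r) = 3*1 = 3)
l = -13/2 (l = 13/(-2) = 13*(-½) = -13/2 ≈ -6.5000)
u(D, x) = -13/2
(58 - 1*(-223))*(-380 + u(V(1), I)) = (58 - 1*(-223))*(-380 - 13/2) = (58 + 223)*(-773/2) = 281*(-773/2) = -217213/2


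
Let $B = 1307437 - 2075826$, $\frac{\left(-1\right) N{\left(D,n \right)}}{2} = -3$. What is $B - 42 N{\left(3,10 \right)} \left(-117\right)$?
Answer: $-738905$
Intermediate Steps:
$N{\left(D,n \right)} = 6$ ($N{\left(D,n \right)} = \left(-2\right) \left(-3\right) = 6$)
$B = -768389$
$B - 42 N{\left(3,10 \right)} \left(-117\right) = -768389 - 42 \cdot 6 \left(-117\right) = -768389 - 252 \left(-117\right) = -768389 - -29484 = -768389 + 29484 = -738905$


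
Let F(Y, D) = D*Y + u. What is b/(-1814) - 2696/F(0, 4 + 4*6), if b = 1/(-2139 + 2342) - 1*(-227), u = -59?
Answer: 495030797/10863139 ≈ 45.570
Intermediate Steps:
b = 46082/203 (b = 1/203 + 227 = 46082/203 ≈ 227.00)
F(Y, D) = -59 + D*Y (F(Y, D) = D*Y - 59 = -59 + D*Y)
b/(-1814) - 2696/F(0, 4 + 4*6) = (46082/203)/(-1814) - 2696/(-59 + (4 + 4*6)*0) = (46082/203)*(-1/1814) - 2696/(-59 + (4 + 24)*0) = -23041/184121 - 2696/(-59 + 28*0) = -23041/184121 - 2696/(-59 + 0) = -23041/184121 - 2696/(-59) = -23041/184121 - 2696*(-1/59) = -23041/184121 + 2696/59 = 495030797/10863139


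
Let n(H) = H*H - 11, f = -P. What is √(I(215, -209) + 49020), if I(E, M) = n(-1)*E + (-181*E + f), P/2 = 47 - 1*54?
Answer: √7969 ≈ 89.269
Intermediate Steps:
P = -14 (P = 2*(47 - 1*54) = 2*(47 - 54) = 2*(-7) = -14)
f = 14 (f = -1*(-14) = 14)
n(H) = -11 + H² (n(H) = H² - 11 = -11 + H²)
I(E, M) = 14 - 191*E (I(E, M) = (-11 + (-1)²)*E + (-181*E + 14) = (-11 + 1)*E + (14 - 181*E) = -10*E + (14 - 181*E) = 14 - 191*E)
√(I(215, -209) + 49020) = √((14 - 191*215) + 49020) = √((14 - 41065) + 49020) = √(-41051 + 49020) = √7969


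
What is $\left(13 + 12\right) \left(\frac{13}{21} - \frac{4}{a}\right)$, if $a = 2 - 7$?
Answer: $\frac{745}{21} \approx 35.476$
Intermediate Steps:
$a = -5$
$\left(13 + 12\right) \left(\frac{13}{21} - \frac{4}{a}\right) = \left(13 + 12\right) \left(\frac{13}{21} - \frac{4}{-5}\right) = 25 \left(13 \cdot \frac{1}{21} - - \frac{4}{5}\right) = 25 \left(\frac{13}{21} + \frac{4}{5}\right) = 25 \cdot \frac{149}{105} = \frac{745}{21}$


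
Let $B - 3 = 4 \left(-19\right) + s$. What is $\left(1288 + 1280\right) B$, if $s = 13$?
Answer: $-154080$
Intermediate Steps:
$B = -60$ ($B = 3 + \left(4 \left(-19\right) + 13\right) = 3 + \left(-76 + 13\right) = 3 - 63 = -60$)
$\left(1288 + 1280\right) B = \left(1288 + 1280\right) \left(-60\right) = 2568 \left(-60\right) = -154080$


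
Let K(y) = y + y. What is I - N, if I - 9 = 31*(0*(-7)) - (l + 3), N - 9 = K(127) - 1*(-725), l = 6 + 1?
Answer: -989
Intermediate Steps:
K(y) = 2*y
l = 7
N = 988 (N = 9 + (2*127 - 1*(-725)) = 9 + (254 + 725) = 9 + 979 = 988)
I = -1 (I = 9 + (31*(0*(-7)) - (7 + 3)) = 9 + (31*0 - 1*10) = 9 + (0 - 10) = 9 - 10 = -1)
I - N = -1 - 1*988 = -1 - 988 = -989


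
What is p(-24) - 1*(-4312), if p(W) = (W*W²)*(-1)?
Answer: 18136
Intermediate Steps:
p(W) = -W³ (p(W) = W³*(-1) = -W³)
p(-24) - 1*(-4312) = -1*(-24)³ - 1*(-4312) = -1*(-13824) + 4312 = 13824 + 4312 = 18136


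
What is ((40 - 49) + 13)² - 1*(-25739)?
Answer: 25755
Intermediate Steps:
((40 - 49) + 13)² - 1*(-25739) = (-9 + 13)² + 25739 = 4² + 25739 = 16 + 25739 = 25755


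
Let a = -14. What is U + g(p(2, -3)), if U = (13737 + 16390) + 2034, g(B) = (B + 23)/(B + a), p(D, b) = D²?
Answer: 321583/10 ≈ 32158.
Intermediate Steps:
g(B) = (23 + B)/(-14 + B) (g(B) = (B + 23)/(B - 14) = (23 + B)/(-14 + B))
U = 32161 (U = 30127 + 2034 = 32161)
U + g(p(2, -3)) = 32161 + (23 + 2²)/(-14 + 2²) = 32161 + (23 + 4)/(-14 + 4) = 32161 + 27/(-10) = 32161 - ⅒*27 = 32161 - 27/10 = 321583/10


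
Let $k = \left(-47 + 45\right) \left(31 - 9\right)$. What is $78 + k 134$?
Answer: $-5818$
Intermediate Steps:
$k = -44$ ($k = \left(-2\right) 22 = -44$)
$78 + k 134 = 78 - 5896 = -5818$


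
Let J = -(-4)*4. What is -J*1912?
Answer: -30592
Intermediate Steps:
J = 16 (J = -1*(-16) = 16)
-J*1912 = -16*1912 = -1*30592 = -30592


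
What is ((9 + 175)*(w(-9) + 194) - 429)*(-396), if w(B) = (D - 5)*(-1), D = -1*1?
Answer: -14402916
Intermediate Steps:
D = -1
w(B) = 6 (w(B) = (-1 - 5)*(-1) = -6*(-1) = 6)
((9 + 175)*(w(-9) + 194) - 429)*(-396) = ((9 + 175)*(6 + 194) - 429)*(-396) = (184*200 - 429)*(-396) = (36800 - 429)*(-396) = 36371*(-396) = -14402916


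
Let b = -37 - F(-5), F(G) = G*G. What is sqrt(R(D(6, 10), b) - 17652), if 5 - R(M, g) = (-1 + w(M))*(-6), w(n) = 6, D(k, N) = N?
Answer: I*sqrt(17617) ≈ 132.73*I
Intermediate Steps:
F(G) = G**2
b = -62 (b = -37 - 1*(-5)**2 = -37 - 1*25 = -37 - 25 = -62)
R(M, g) = 35 (R(M, g) = 5 - (-1 + 6)*(-6) = 5 - 5*(-6) = 5 - 1*(-30) = 5 + 30 = 35)
sqrt(R(D(6, 10), b) - 17652) = sqrt(35 - 17652) = sqrt(-17617) = I*sqrt(17617)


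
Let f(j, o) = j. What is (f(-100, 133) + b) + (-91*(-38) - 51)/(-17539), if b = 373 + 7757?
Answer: 140834763/17539 ≈ 8029.8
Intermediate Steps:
b = 8130
(f(-100, 133) + b) + (-91*(-38) - 51)/(-17539) = (-100 + 8130) + (-91*(-38) - 51)/(-17539) = 8030 + (3458 - 51)*(-1/17539) = 8030 + 3407*(-1/17539) = 8030 - 3407/17539 = 140834763/17539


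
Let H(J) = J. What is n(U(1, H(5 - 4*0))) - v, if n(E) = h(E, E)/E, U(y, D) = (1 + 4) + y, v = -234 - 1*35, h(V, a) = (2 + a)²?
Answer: 839/3 ≈ 279.67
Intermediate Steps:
v = -269 (v = -234 - 35 = -269)
U(y, D) = 5 + y
n(E) = (2 + E)²/E
n(U(1, H(5 - 4*0))) - v = (2 + (5 + 1))²/(5 + 1) - 1*(-269) = (2 + 6)²/6 + 269 = (⅙)*8² + 269 = (⅙)*64 + 269 = 32/3 + 269 = 839/3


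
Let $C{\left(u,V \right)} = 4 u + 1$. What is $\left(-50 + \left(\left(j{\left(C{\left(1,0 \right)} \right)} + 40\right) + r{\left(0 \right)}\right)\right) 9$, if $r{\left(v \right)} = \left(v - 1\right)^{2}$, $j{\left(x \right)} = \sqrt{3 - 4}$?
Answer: $-81 + 9 i \approx -81.0 + 9.0 i$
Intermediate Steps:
$C{\left(u,V \right)} = 1 + 4 u$
$j{\left(x \right)} = i$ ($j{\left(x \right)} = \sqrt{-1} = i$)
$r{\left(v \right)} = \left(-1 + v\right)^{2}$
$\left(-50 + \left(\left(j{\left(C{\left(1,0 \right)} \right)} + 40\right) + r{\left(0 \right)}\right)\right) 9 = \left(-50 + \left(\left(i + 40\right) + \left(-1 + 0\right)^{2}\right)\right) 9 = \left(-50 + \left(\left(40 + i\right) + \left(-1\right)^{2}\right)\right) 9 = \left(-50 + \left(\left(40 + i\right) + 1\right)\right) 9 = \left(-50 + \left(41 + i\right)\right) 9 = \left(-9 + i\right) 9 = -81 + 9 i$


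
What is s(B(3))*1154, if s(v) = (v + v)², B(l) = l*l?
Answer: 373896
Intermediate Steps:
B(l) = l²
s(v) = 4*v² (s(v) = (2*v)² = 4*v²)
s(B(3))*1154 = (4*(3²)²)*1154 = (4*9²)*1154 = (4*81)*1154 = 324*1154 = 373896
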